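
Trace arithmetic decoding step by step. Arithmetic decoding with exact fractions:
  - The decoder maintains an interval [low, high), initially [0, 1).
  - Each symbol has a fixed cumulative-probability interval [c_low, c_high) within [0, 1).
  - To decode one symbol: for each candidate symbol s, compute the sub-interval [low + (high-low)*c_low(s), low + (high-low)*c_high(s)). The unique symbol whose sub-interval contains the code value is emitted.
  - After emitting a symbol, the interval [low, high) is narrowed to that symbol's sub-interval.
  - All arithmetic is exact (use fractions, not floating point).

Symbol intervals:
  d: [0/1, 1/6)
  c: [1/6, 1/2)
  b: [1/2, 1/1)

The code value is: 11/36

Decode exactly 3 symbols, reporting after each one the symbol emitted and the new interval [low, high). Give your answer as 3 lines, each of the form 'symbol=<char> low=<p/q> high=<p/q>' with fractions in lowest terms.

Answer: symbol=c low=1/6 high=1/2
symbol=c low=2/9 high=1/3
symbol=b low=5/18 high=1/3

Derivation:
Step 1: interval [0/1, 1/1), width = 1/1 - 0/1 = 1/1
  'd': [0/1 + 1/1*0/1, 0/1 + 1/1*1/6) = [0/1, 1/6)
  'c': [0/1 + 1/1*1/6, 0/1 + 1/1*1/2) = [1/6, 1/2) <- contains code 11/36
  'b': [0/1 + 1/1*1/2, 0/1 + 1/1*1/1) = [1/2, 1/1)
  emit 'c', narrow to [1/6, 1/2)
Step 2: interval [1/6, 1/2), width = 1/2 - 1/6 = 1/3
  'd': [1/6 + 1/3*0/1, 1/6 + 1/3*1/6) = [1/6, 2/9)
  'c': [1/6 + 1/3*1/6, 1/6 + 1/3*1/2) = [2/9, 1/3) <- contains code 11/36
  'b': [1/6 + 1/3*1/2, 1/6 + 1/3*1/1) = [1/3, 1/2)
  emit 'c', narrow to [2/9, 1/3)
Step 3: interval [2/9, 1/3), width = 1/3 - 2/9 = 1/9
  'd': [2/9 + 1/9*0/1, 2/9 + 1/9*1/6) = [2/9, 13/54)
  'c': [2/9 + 1/9*1/6, 2/9 + 1/9*1/2) = [13/54, 5/18)
  'b': [2/9 + 1/9*1/2, 2/9 + 1/9*1/1) = [5/18, 1/3) <- contains code 11/36
  emit 'b', narrow to [5/18, 1/3)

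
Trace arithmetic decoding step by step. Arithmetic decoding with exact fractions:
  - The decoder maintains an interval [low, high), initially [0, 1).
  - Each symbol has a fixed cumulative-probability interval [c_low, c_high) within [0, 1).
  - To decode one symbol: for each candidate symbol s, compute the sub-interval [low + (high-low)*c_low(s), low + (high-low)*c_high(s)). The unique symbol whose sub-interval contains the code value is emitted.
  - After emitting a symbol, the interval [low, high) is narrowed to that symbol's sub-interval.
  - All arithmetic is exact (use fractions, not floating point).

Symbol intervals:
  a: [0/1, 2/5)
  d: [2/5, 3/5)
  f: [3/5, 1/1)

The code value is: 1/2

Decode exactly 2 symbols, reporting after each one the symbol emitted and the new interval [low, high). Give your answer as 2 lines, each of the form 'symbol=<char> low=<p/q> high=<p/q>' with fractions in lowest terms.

Step 1: interval [0/1, 1/1), width = 1/1 - 0/1 = 1/1
  'a': [0/1 + 1/1*0/1, 0/1 + 1/1*2/5) = [0/1, 2/5)
  'd': [0/1 + 1/1*2/5, 0/1 + 1/1*3/5) = [2/5, 3/5) <- contains code 1/2
  'f': [0/1 + 1/1*3/5, 0/1 + 1/1*1/1) = [3/5, 1/1)
  emit 'd', narrow to [2/5, 3/5)
Step 2: interval [2/5, 3/5), width = 3/5 - 2/5 = 1/5
  'a': [2/5 + 1/5*0/1, 2/5 + 1/5*2/5) = [2/5, 12/25)
  'd': [2/5 + 1/5*2/5, 2/5 + 1/5*3/5) = [12/25, 13/25) <- contains code 1/2
  'f': [2/5 + 1/5*3/5, 2/5 + 1/5*1/1) = [13/25, 3/5)
  emit 'd', narrow to [12/25, 13/25)

Answer: symbol=d low=2/5 high=3/5
symbol=d low=12/25 high=13/25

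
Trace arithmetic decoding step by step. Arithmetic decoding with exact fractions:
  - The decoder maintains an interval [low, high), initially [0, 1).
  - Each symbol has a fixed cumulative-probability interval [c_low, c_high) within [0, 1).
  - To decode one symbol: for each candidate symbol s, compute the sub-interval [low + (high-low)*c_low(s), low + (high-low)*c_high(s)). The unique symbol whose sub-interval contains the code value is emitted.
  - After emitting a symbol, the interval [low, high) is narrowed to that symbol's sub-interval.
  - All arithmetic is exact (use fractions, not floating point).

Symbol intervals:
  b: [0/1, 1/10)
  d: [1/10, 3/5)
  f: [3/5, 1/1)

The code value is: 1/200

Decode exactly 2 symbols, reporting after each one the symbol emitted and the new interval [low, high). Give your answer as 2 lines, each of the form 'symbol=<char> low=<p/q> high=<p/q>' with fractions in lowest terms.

Answer: symbol=b low=0/1 high=1/10
symbol=b low=0/1 high=1/100

Derivation:
Step 1: interval [0/1, 1/1), width = 1/1 - 0/1 = 1/1
  'b': [0/1 + 1/1*0/1, 0/1 + 1/1*1/10) = [0/1, 1/10) <- contains code 1/200
  'd': [0/1 + 1/1*1/10, 0/1 + 1/1*3/5) = [1/10, 3/5)
  'f': [0/1 + 1/1*3/5, 0/1 + 1/1*1/1) = [3/5, 1/1)
  emit 'b', narrow to [0/1, 1/10)
Step 2: interval [0/1, 1/10), width = 1/10 - 0/1 = 1/10
  'b': [0/1 + 1/10*0/1, 0/1 + 1/10*1/10) = [0/1, 1/100) <- contains code 1/200
  'd': [0/1 + 1/10*1/10, 0/1 + 1/10*3/5) = [1/100, 3/50)
  'f': [0/1 + 1/10*3/5, 0/1 + 1/10*1/1) = [3/50, 1/10)
  emit 'b', narrow to [0/1, 1/100)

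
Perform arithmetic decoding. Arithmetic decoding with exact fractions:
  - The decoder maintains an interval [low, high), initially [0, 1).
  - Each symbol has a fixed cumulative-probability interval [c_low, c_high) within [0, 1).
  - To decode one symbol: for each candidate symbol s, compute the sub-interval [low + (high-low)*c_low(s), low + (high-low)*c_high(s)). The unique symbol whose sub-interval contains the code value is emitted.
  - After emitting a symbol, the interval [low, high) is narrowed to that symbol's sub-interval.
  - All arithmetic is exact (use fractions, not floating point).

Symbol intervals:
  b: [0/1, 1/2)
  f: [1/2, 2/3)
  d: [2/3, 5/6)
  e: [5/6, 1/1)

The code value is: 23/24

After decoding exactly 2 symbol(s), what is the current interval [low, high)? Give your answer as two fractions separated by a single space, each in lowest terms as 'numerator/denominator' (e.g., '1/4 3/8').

Step 1: interval [0/1, 1/1), width = 1/1 - 0/1 = 1/1
  'b': [0/1 + 1/1*0/1, 0/1 + 1/1*1/2) = [0/1, 1/2)
  'f': [0/1 + 1/1*1/2, 0/1 + 1/1*2/3) = [1/2, 2/3)
  'd': [0/1 + 1/1*2/3, 0/1 + 1/1*5/6) = [2/3, 5/6)
  'e': [0/1 + 1/1*5/6, 0/1 + 1/1*1/1) = [5/6, 1/1) <- contains code 23/24
  emit 'e', narrow to [5/6, 1/1)
Step 2: interval [5/6, 1/1), width = 1/1 - 5/6 = 1/6
  'b': [5/6 + 1/6*0/1, 5/6 + 1/6*1/2) = [5/6, 11/12)
  'f': [5/6 + 1/6*1/2, 5/6 + 1/6*2/3) = [11/12, 17/18)
  'd': [5/6 + 1/6*2/3, 5/6 + 1/6*5/6) = [17/18, 35/36) <- contains code 23/24
  'e': [5/6 + 1/6*5/6, 5/6 + 1/6*1/1) = [35/36, 1/1)
  emit 'd', narrow to [17/18, 35/36)

Answer: 17/18 35/36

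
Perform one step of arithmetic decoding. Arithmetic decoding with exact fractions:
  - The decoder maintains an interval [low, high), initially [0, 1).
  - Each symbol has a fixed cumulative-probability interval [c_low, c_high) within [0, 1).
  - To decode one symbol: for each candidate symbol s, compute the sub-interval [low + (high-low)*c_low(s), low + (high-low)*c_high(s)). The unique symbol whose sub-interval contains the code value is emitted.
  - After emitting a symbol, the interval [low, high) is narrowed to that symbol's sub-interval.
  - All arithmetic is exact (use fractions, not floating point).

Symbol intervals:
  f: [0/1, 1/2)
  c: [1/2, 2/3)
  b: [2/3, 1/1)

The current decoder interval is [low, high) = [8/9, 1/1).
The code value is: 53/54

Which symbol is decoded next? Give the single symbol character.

Interval width = high − low = 1/1 − 8/9 = 1/9
Scaled code = (code − low) / width = (53/54 − 8/9) / 1/9 = 5/6
  f: [0/1, 1/2) 
  c: [1/2, 2/3) 
  b: [2/3, 1/1) ← scaled code falls here ✓

Answer: b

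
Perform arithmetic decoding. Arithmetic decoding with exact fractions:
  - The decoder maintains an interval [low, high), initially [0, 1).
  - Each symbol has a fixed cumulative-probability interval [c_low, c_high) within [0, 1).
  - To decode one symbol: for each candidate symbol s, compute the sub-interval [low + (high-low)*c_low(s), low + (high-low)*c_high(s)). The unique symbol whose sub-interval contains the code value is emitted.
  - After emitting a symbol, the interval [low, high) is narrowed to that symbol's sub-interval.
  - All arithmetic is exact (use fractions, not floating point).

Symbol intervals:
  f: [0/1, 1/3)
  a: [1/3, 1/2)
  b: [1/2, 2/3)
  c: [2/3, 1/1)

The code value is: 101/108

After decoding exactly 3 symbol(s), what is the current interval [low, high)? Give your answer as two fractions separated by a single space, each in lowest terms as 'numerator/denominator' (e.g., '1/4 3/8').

Answer: 25/27 17/18

Derivation:
Step 1: interval [0/1, 1/1), width = 1/1 - 0/1 = 1/1
  'f': [0/1 + 1/1*0/1, 0/1 + 1/1*1/3) = [0/1, 1/3)
  'a': [0/1 + 1/1*1/3, 0/1 + 1/1*1/2) = [1/3, 1/2)
  'b': [0/1 + 1/1*1/2, 0/1 + 1/1*2/3) = [1/2, 2/3)
  'c': [0/1 + 1/1*2/3, 0/1 + 1/1*1/1) = [2/3, 1/1) <- contains code 101/108
  emit 'c', narrow to [2/3, 1/1)
Step 2: interval [2/3, 1/1), width = 1/1 - 2/3 = 1/3
  'f': [2/3 + 1/3*0/1, 2/3 + 1/3*1/3) = [2/3, 7/9)
  'a': [2/3 + 1/3*1/3, 2/3 + 1/3*1/2) = [7/9, 5/6)
  'b': [2/3 + 1/3*1/2, 2/3 + 1/3*2/3) = [5/6, 8/9)
  'c': [2/3 + 1/3*2/3, 2/3 + 1/3*1/1) = [8/9, 1/1) <- contains code 101/108
  emit 'c', narrow to [8/9, 1/1)
Step 3: interval [8/9, 1/1), width = 1/1 - 8/9 = 1/9
  'f': [8/9 + 1/9*0/1, 8/9 + 1/9*1/3) = [8/9, 25/27)
  'a': [8/9 + 1/9*1/3, 8/9 + 1/9*1/2) = [25/27, 17/18) <- contains code 101/108
  'b': [8/9 + 1/9*1/2, 8/9 + 1/9*2/3) = [17/18, 26/27)
  'c': [8/9 + 1/9*2/3, 8/9 + 1/9*1/1) = [26/27, 1/1)
  emit 'a', narrow to [25/27, 17/18)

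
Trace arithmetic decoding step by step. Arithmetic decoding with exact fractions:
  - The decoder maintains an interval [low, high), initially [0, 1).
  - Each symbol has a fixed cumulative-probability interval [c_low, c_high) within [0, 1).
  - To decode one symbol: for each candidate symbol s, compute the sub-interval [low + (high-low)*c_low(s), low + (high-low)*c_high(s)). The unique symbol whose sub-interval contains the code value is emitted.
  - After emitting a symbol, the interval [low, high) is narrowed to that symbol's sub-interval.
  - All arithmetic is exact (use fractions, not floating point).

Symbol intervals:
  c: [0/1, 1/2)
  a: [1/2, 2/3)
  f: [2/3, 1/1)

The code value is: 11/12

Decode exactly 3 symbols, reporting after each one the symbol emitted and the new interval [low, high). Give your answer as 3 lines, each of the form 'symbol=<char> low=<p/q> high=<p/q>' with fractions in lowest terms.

Step 1: interval [0/1, 1/1), width = 1/1 - 0/1 = 1/1
  'c': [0/1 + 1/1*0/1, 0/1 + 1/1*1/2) = [0/1, 1/2)
  'a': [0/1 + 1/1*1/2, 0/1 + 1/1*2/3) = [1/2, 2/3)
  'f': [0/1 + 1/1*2/3, 0/1 + 1/1*1/1) = [2/3, 1/1) <- contains code 11/12
  emit 'f', narrow to [2/3, 1/1)
Step 2: interval [2/3, 1/1), width = 1/1 - 2/3 = 1/3
  'c': [2/3 + 1/3*0/1, 2/3 + 1/3*1/2) = [2/3, 5/6)
  'a': [2/3 + 1/3*1/2, 2/3 + 1/3*2/3) = [5/6, 8/9)
  'f': [2/3 + 1/3*2/3, 2/3 + 1/3*1/1) = [8/9, 1/1) <- contains code 11/12
  emit 'f', narrow to [8/9, 1/1)
Step 3: interval [8/9, 1/1), width = 1/1 - 8/9 = 1/9
  'c': [8/9 + 1/9*0/1, 8/9 + 1/9*1/2) = [8/9, 17/18) <- contains code 11/12
  'a': [8/9 + 1/9*1/2, 8/9 + 1/9*2/3) = [17/18, 26/27)
  'f': [8/9 + 1/9*2/3, 8/9 + 1/9*1/1) = [26/27, 1/1)
  emit 'c', narrow to [8/9, 17/18)

Answer: symbol=f low=2/3 high=1/1
symbol=f low=8/9 high=1/1
symbol=c low=8/9 high=17/18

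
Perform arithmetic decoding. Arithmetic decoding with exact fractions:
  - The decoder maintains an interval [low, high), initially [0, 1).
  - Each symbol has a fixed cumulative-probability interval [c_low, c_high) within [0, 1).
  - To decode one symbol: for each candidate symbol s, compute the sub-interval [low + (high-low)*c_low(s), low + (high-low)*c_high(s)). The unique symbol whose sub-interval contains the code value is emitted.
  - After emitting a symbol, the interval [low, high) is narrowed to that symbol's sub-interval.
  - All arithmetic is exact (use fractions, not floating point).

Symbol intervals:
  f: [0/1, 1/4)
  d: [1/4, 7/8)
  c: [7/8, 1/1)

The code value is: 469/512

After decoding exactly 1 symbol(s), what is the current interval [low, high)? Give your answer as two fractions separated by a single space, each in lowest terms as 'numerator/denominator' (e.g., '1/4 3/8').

Answer: 7/8 1/1

Derivation:
Step 1: interval [0/1, 1/1), width = 1/1 - 0/1 = 1/1
  'f': [0/1 + 1/1*0/1, 0/1 + 1/1*1/4) = [0/1, 1/4)
  'd': [0/1 + 1/1*1/4, 0/1 + 1/1*7/8) = [1/4, 7/8)
  'c': [0/1 + 1/1*7/8, 0/1 + 1/1*1/1) = [7/8, 1/1) <- contains code 469/512
  emit 'c', narrow to [7/8, 1/1)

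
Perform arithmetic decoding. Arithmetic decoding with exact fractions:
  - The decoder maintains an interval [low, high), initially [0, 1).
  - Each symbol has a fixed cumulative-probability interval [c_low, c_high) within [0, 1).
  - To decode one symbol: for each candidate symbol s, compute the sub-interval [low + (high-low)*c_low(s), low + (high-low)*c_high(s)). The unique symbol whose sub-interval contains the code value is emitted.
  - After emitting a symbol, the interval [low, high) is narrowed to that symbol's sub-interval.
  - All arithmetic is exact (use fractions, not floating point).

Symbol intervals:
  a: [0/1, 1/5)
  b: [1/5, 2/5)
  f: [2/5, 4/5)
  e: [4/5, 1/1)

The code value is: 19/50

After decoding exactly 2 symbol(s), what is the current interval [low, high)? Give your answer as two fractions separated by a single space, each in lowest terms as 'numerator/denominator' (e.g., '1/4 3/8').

Step 1: interval [0/1, 1/1), width = 1/1 - 0/1 = 1/1
  'a': [0/1 + 1/1*0/1, 0/1 + 1/1*1/5) = [0/1, 1/5)
  'b': [0/1 + 1/1*1/5, 0/1 + 1/1*2/5) = [1/5, 2/5) <- contains code 19/50
  'f': [0/1 + 1/1*2/5, 0/1 + 1/1*4/5) = [2/5, 4/5)
  'e': [0/1 + 1/1*4/5, 0/1 + 1/1*1/1) = [4/5, 1/1)
  emit 'b', narrow to [1/5, 2/5)
Step 2: interval [1/5, 2/5), width = 2/5 - 1/5 = 1/5
  'a': [1/5 + 1/5*0/1, 1/5 + 1/5*1/5) = [1/5, 6/25)
  'b': [1/5 + 1/5*1/5, 1/5 + 1/5*2/5) = [6/25, 7/25)
  'f': [1/5 + 1/5*2/5, 1/5 + 1/5*4/5) = [7/25, 9/25)
  'e': [1/5 + 1/5*4/5, 1/5 + 1/5*1/1) = [9/25, 2/5) <- contains code 19/50
  emit 'e', narrow to [9/25, 2/5)

Answer: 9/25 2/5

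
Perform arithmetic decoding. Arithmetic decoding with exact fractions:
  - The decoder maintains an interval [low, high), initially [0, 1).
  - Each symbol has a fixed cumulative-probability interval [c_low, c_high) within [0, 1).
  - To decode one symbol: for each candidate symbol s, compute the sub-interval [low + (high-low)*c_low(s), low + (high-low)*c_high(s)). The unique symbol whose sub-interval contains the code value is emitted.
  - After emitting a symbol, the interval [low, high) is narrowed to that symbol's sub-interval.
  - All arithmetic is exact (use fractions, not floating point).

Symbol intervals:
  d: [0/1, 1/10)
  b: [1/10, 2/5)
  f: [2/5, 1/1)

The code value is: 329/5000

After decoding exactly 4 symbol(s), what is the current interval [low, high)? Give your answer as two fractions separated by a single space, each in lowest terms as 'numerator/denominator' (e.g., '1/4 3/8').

Step 1: interval [0/1, 1/1), width = 1/1 - 0/1 = 1/1
  'd': [0/1 + 1/1*0/1, 0/1 + 1/1*1/10) = [0/1, 1/10) <- contains code 329/5000
  'b': [0/1 + 1/1*1/10, 0/1 + 1/1*2/5) = [1/10, 2/5)
  'f': [0/1 + 1/1*2/5, 0/1 + 1/1*1/1) = [2/5, 1/1)
  emit 'd', narrow to [0/1, 1/10)
Step 2: interval [0/1, 1/10), width = 1/10 - 0/1 = 1/10
  'd': [0/1 + 1/10*0/1, 0/1 + 1/10*1/10) = [0/1, 1/100)
  'b': [0/1 + 1/10*1/10, 0/1 + 1/10*2/5) = [1/100, 1/25)
  'f': [0/1 + 1/10*2/5, 0/1 + 1/10*1/1) = [1/25, 1/10) <- contains code 329/5000
  emit 'f', narrow to [1/25, 1/10)
Step 3: interval [1/25, 1/10), width = 1/10 - 1/25 = 3/50
  'd': [1/25 + 3/50*0/1, 1/25 + 3/50*1/10) = [1/25, 23/500)
  'b': [1/25 + 3/50*1/10, 1/25 + 3/50*2/5) = [23/500, 8/125)
  'f': [1/25 + 3/50*2/5, 1/25 + 3/50*1/1) = [8/125, 1/10) <- contains code 329/5000
  emit 'f', narrow to [8/125, 1/10)
Step 4: interval [8/125, 1/10), width = 1/10 - 8/125 = 9/250
  'd': [8/125 + 9/250*0/1, 8/125 + 9/250*1/10) = [8/125, 169/2500) <- contains code 329/5000
  'b': [8/125 + 9/250*1/10, 8/125 + 9/250*2/5) = [169/2500, 49/625)
  'f': [8/125 + 9/250*2/5, 8/125 + 9/250*1/1) = [49/625, 1/10)
  emit 'd', narrow to [8/125, 169/2500)

Answer: 8/125 169/2500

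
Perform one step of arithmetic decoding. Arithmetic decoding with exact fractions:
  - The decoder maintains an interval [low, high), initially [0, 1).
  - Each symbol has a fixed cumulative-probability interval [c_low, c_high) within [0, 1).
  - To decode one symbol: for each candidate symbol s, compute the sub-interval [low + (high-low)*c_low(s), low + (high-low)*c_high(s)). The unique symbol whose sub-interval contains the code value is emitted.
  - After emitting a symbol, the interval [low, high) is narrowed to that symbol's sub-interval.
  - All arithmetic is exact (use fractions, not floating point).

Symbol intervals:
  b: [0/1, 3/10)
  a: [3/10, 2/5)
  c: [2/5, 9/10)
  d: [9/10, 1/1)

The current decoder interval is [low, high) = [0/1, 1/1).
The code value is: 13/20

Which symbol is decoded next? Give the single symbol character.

Answer: c

Derivation:
Interval width = high − low = 1/1 − 0/1 = 1/1
Scaled code = (code − low) / width = (13/20 − 0/1) / 1/1 = 13/20
  b: [0/1, 3/10) 
  a: [3/10, 2/5) 
  c: [2/5, 9/10) ← scaled code falls here ✓
  d: [9/10, 1/1) 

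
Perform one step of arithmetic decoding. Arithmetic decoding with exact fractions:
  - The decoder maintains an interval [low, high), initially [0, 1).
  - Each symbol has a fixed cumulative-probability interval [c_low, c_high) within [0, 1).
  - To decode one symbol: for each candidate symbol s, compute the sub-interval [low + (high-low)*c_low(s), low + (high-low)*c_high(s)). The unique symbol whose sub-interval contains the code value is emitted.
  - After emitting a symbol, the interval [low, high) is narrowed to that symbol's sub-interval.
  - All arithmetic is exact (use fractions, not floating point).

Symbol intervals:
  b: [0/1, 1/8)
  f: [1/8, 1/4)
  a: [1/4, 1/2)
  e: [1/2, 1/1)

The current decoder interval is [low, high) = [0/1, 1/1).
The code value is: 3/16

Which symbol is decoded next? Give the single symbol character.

Interval width = high − low = 1/1 − 0/1 = 1/1
Scaled code = (code − low) / width = (3/16 − 0/1) / 1/1 = 3/16
  b: [0/1, 1/8) 
  f: [1/8, 1/4) ← scaled code falls here ✓
  a: [1/4, 1/2) 
  e: [1/2, 1/1) 

Answer: f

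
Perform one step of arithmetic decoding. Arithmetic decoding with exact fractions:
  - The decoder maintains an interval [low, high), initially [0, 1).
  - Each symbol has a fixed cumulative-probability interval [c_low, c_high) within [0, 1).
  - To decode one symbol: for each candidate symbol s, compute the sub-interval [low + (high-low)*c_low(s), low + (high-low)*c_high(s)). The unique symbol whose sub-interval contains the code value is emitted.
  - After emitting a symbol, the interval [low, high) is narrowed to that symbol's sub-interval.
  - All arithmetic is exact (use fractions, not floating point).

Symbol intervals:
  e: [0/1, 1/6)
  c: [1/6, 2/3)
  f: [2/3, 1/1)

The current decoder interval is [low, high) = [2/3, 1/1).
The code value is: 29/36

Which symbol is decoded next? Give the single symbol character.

Answer: c

Derivation:
Interval width = high − low = 1/1 − 2/3 = 1/3
Scaled code = (code − low) / width = (29/36 − 2/3) / 1/3 = 5/12
  e: [0/1, 1/6) 
  c: [1/6, 2/3) ← scaled code falls here ✓
  f: [2/3, 1/1) 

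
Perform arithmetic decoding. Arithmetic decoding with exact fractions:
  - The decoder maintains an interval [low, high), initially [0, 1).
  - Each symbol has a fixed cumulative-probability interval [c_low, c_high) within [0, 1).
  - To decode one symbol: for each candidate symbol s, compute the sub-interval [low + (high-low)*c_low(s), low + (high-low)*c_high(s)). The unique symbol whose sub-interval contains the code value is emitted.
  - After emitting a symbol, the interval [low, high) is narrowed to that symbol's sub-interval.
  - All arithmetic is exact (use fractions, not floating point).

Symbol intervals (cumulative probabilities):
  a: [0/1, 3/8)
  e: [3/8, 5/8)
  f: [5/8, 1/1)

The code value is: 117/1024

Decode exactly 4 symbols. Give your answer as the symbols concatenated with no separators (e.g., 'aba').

Answer: aafe

Derivation:
Step 1: interval [0/1, 1/1), width = 1/1 - 0/1 = 1/1
  'a': [0/1 + 1/1*0/1, 0/1 + 1/1*3/8) = [0/1, 3/8) <- contains code 117/1024
  'e': [0/1 + 1/1*3/8, 0/1 + 1/1*5/8) = [3/8, 5/8)
  'f': [0/1 + 1/1*5/8, 0/1 + 1/1*1/1) = [5/8, 1/1)
  emit 'a', narrow to [0/1, 3/8)
Step 2: interval [0/1, 3/8), width = 3/8 - 0/1 = 3/8
  'a': [0/1 + 3/8*0/1, 0/1 + 3/8*3/8) = [0/1, 9/64) <- contains code 117/1024
  'e': [0/1 + 3/8*3/8, 0/1 + 3/8*5/8) = [9/64, 15/64)
  'f': [0/1 + 3/8*5/8, 0/1 + 3/8*1/1) = [15/64, 3/8)
  emit 'a', narrow to [0/1, 9/64)
Step 3: interval [0/1, 9/64), width = 9/64 - 0/1 = 9/64
  'a': [0/1 + 9/64*0/1, 0/1 + 9/64*3/8) = [0/1, 27/512)
  'e': [0/1 + 9/64*3/8, 0/1 + 9/64*5/8) = [27/512, 45/512)
  'f': [0/1 + 9/64*5/8, 0/1 + 9/64*1/1) = [45/512, 9/64) <- contains code 117/1024
  emit 'f', narrow to [45/512, 9/64)
Step 4: interval [45/512, 9/64), width = 9/64 - 45/512 = 27/512
  'a': [45/512 + 27/512*0/1, 45/512 + 27/512*3/8) = [45/512, 441/4096)
  'e': [45/512 + 27/512*3/8, 45/512 + 27/512*5/8) = [441/4096, 495/4096) <- contains code 117/1024
  'f': [45/512 + 27/512*5/8, 45/512 + 27/512*1/1) = [495/4096, 9/64)
  emit 'e', narrow to [441/4096, 495/4096)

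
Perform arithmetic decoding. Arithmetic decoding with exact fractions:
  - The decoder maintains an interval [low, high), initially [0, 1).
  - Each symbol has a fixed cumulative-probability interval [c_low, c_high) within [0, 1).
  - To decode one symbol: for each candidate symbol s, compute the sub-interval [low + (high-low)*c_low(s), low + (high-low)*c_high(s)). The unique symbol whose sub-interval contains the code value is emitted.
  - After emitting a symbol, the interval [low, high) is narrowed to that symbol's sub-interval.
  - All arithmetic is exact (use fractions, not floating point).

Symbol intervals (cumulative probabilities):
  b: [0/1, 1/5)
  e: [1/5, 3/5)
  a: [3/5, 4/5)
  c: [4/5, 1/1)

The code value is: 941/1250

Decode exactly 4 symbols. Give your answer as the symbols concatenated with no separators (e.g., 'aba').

Answer: aacb

Derivation:
Step 1: interval [0/1, 1/1), width = 1/1 - 0/1 = 1/1
  'b': [0/1 + 1/1*0/1, 0/1 + 1/1*1/5) = [0/1, 1/5)
  'e': [0/1 + 1/1*1/5, 0/1 + 1/1*3/5) = [1/5, 3/5)
  'a': [0/1 + 1/1*3/5, 0/1 + 1/1*4/5) = [3/5, 4/5) <- contains code 941/1250
  'c': [0/1 + 1/1*4/5, 0/1 + 1/1*1/1) = [4/5, 1/1)
  emit 'a', narrow to [3/5, 4/5)
Step 2: interval [3/5, 4/5), width = 4/5 - 3/5 = 1/5
  'b': [3/5 + 1/5*0/1, 3/5 + 1/5*1/5) = [3/5, 16/25)
  'e': [3/5 + 1/5*1/5, 3/5 + 1/5*3/5) = [16/25, 18/25)
  'a': [3/5 + 1/5*3/5, 3/5 + 1/5*4/5) = [18/25, 19/25) <- contains code 941/1250
  'c': [3/5 + 1/5*4/5, 3/5 + 1/5*1/1) = [19/25, 4/5)
  emit 'a', narrow to [18/25, 19/25)
Step 3: interval [18/25, 19/25), width = 19/25 - 18/25 = 1/25
  'b': [18/25 + 1/25*0/1, 18/25 + 1/25*1/5) = [18/25, 91/125)
  'e': [18/25 + 1/25*1/5, 18/25 + 1/25*3/5) = [91/125, 93/125)
  'a': [18/25 + 1/25*3/5, 18/25 + 1/25*4/5) = [93/125, 94/125)
  'c': [18/25 + 1/25*4/5, 18/25 + 1/25*1/1) = [94/125, 19/25) <- contains code 941/1250
  emit 'c', narrow to [94/125, 19/25)
Step 4: interval [94/125, 19/25), width = 19/25 - 94/125 = 1/125
  'b': [94/125 + 1/125*0/1, 94/125 + 1/125*1/5) = [94/125, 471/625) <- contains code 941/1250
  'e': [94/125 + 1/125*1/5, 94/125 + 1/125*3/5) = [471/625, 473/625)
  'a': [94/125 + 1/125*3/5, 94/125 + 1/125*4/5) = [473/625, 474/625)
  'c': [94/125 + 1/125*4/5, 94/125 + 1/125*1/1) = [474/625, 19/25)
  emit 'b', narrow to [94/125, 471/625)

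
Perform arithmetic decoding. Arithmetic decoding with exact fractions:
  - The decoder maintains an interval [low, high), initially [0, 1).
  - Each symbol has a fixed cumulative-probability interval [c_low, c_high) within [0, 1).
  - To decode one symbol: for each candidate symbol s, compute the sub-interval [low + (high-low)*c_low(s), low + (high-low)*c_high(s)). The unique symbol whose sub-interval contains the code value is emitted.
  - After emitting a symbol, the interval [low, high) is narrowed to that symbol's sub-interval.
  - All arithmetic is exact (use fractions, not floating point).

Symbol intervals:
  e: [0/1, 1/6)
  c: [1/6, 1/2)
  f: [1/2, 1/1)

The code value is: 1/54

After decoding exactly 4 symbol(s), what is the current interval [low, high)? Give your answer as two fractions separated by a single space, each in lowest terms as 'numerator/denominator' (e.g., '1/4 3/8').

Step 1: interval [0/1, 1/1), width = 1/1 - 0/1 = 1/1
  'e': [0/1 + 1/1*0/1, 0/1 + 1/1*1/6) = [0/1, 1/6) <- contains code 1/54
  'c': [0/1 + 1/1*1/6, 0/1 + 1/1*1/2) = [1/6, 1/2)
  'f': [0/1 + 1/1*1/2, 0/1 + 1/1*1/1) = [1/2, 1/1)
  emit 'e', narrow to [0/1, 1/6)
Step 2: interval [0/1, 1/6), width = 1/6 - 0/1 = 1/6
  'e': [0/1 + 1/6*0/1, 0/1 + 1/6*1/6) = [0/1, 1/36) <- contains code 1/54
  'c': [0/1 + 1/6*1/6, 0/1 + 1/6*1/2) = [1/36, 1/12)
  'f': [0/1 + 1/6*1/2, 0/1 + 1/6*1/1) = [1/12, 1/6)
  emit 'e', narrow to [0/1, 1/36)
Step 3: interval [0/1, 1/36), width = 1/36 - 0/1 = 1/36
  'e': [0/1 + 1/36*0/1, 0/1 + 1/36*1/6) = [0/1, 1/216)
  'c': [0/1 + 1/36*1/6, 0/1 + 1/36*1/2) = [1/216, 1/72)
  'f': [0/1 + 1/36*1/2, 0/1 + 1/36*1/1) = [1/72, 1/36) <- contains code 1/54
  emit 'f', narrow to [1/72, 1/36)
Step 4: interval [1/72, 1/36), width = 1/36 - 1/72 = 1/72
  'e': [1/72 + 1/72*0/1, 1/72 + 1/72*1/6) = [1/72, 7/432)
  'c': [1/72 + 1/72*1/6, 1/72 + 1/72*1/2) = [7/432, 1/48) <- contains code 1/54
  'f': [1/72 + 1/72*1/2, 1/72 + 1/72*1/1) = [1/48, 1/36)
  emit 'c', narrow to [7/432, 1/48)

Answer: 7/432 1/48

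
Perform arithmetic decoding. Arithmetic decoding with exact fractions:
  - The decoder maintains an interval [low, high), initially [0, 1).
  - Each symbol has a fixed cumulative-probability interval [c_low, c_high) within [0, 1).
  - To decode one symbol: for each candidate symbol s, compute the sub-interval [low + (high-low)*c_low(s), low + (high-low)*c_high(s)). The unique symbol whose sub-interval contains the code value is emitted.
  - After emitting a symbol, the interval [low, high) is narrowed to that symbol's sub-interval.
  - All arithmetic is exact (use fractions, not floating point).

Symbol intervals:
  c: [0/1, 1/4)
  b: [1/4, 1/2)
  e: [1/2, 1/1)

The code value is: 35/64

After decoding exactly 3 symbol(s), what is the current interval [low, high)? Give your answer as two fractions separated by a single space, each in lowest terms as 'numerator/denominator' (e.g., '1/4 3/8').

Answer: 17/32 9/16

Derivation:
Step 1: interval [0/1, 1/1), width = 1/1 - 0/1 = 1/1
  'c': [0/1 + 1/1*0/1, 0/1 + 1/1*1/4) = [0/1, 1/4)
  'b': [0/1 + 1/1*1/4, 0/1 + 1/1*1/2) = [1/4, 1/2)
  'e': [0/1 + 1/1*1/2, 0/1 + 1/1*1/1) = [1/2, 1/1) <- contains code 35/64
  emit 'e', narrow to [1/2, 1/1)
Step 2: interval [1/2, 1/1), width = 1/1 - 1/2 = 1/2
  'c': [1/2 + 1/2*0/1, 1/2 + 1/2*1/4) = [1/2, 5/8) <- contains code 35/64
  'b': [1/2 + 1/2*1/4, 1/2 + 1/2*1/2) = [5/8, 3/4)
  'e': [1/2 + 1/2*1/2, 1/2 + 1/2*1/1) = [3/4, 1/1)
  emit 'c', narrow to [1/2, 5/8)
Step 3: interval [1/2, 5/8), width = 5/8 - 1/2 = 1/8
  'c': [1/2 + 1/8*0/1, 1/2 + 1/8*1/4) = [1/2, 17/32)
  'b': [1/2 + 1/8*1/4, 1/2 + 1/8*1/2) = [17/32, 9/16) <- contains code 35/64
  'e': [1/2 + 1/8*1/2, 1/2 + 1/8*1/1) = [9/16, 5/8)
  emit 'b', narrow to [17/32, 9/16)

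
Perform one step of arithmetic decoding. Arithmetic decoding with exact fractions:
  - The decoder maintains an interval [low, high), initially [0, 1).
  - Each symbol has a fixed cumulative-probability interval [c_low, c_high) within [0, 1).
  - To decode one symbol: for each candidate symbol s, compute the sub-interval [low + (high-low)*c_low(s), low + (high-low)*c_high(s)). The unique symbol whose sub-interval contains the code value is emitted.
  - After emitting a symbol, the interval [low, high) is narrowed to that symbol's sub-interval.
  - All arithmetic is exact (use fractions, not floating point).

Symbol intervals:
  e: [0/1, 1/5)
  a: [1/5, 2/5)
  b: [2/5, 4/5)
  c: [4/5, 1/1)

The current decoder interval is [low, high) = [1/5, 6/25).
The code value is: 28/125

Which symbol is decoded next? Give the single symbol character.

Answer: b

Derivation:
Interval width = high − low = 6/25 − 1/5 = 1/25
Scaled code = (code − low) / width = (28/125 − 1/5) / 1/25 = 3/5
  e: [0/1, 1/5) 
  a: [1/5, 2/5) 
  b: [2/5, 4/5) ← scaled code falls here ✓
  c: [4/5, 1/1) 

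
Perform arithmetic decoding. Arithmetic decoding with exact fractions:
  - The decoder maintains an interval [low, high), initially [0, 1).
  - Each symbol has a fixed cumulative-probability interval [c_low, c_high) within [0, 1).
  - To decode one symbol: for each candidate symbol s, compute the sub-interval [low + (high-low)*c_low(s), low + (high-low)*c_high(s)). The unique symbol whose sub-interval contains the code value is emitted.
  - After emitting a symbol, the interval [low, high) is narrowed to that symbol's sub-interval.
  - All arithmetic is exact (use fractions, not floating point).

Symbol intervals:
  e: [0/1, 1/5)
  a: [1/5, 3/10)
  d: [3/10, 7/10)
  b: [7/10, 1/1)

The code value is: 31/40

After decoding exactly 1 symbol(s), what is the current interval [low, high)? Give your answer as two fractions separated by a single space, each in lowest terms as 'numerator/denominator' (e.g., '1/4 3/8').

Answer: 7/10 1/1

Derivation:
Step 1: interval [0/1, 1/1), width = 1/1 - 0/1 = 1/1
  'e': [0/1 + 1/1*0/1, 0/1 + 1/1*1/5) = [0/1, 1/5)
  'a': [0/1 + 1/1*1/5, 0/1 + 1/1*3/10) = [1/5, 3/10)
  'd': [0/1 + 1/1*3/10, 0/1 + 1/1*7/10) = [3/10, 7/10)
  'b': [0/1 + 1/1*7/10, 0/1 + 1/1*1/1) = [7/10, 1/1) <- contains code 31/40
  emit 'b', narrow to [7/10, 1/1)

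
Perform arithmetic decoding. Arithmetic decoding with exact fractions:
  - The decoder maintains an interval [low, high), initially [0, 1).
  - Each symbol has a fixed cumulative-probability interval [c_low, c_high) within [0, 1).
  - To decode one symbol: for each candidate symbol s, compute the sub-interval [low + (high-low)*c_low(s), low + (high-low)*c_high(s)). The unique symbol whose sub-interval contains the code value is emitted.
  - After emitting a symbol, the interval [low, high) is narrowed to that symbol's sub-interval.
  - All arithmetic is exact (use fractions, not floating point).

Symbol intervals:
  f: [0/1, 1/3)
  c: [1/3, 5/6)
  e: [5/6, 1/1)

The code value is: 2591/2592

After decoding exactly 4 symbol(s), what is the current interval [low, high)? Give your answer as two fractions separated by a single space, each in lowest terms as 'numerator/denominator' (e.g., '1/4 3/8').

Answer: 1295/1296 1/1

Derivation:
Step 1: interval [0/1, 1/1), width = 1/1 - 0/1 = 1/1
  'f': [0/1 + 1/1*0/1, 0/1 + 1/1*1/3) = [0/1, 1/3)
  'c': [0/1 + 1/1*1/3, 0/1 + 1/1*5/6) = [1/3, 5/6)
  'e': [0/1 + 1/1*5/6, 0/1 + 1/1*1/1) = [5/6, 1/1) <- contains code 2591/2592
  emit 'e', narrow to [5/6, 1/1)
Step 2: interval [5/6, 1/1), width = 1/1 - 5/6 = 1/6
  'f': [5/6 + 1/6*0/1, 5/6 + 1/6*1/3) = [5/6, 8/9)
  'c': [5/6 + 1/6*1/3, 5/6 + 1/6*5/6) = [8/9, 35/36)
  'e': [5/6 + 1/6*5/6, 5/6 + 1/6*1/1) = [35/36, 1/1) <- contains code 2591/2592
  emit 'e', narrow to [35/36, 1/1)
Step 3: interval [35/36, 1/1), width = 1/1 - 35/36 = 1/36
  'f': [35/36 + 1/36*0/1, 35/36 + 1/36*1/3) = [35/36, 53/54)
  'c': [35/36 + 1/36*1/3, 35/36 + 1/36*5/6) = [53/54, 215/216)
  'e': [35/36 + 1/36*5/6, 35/36 + 1/36*1/1) = [215/216, 1/1) <- contains code 2591/2592
  emit 'e', narrow to [215/216, 1/1)
Step 4: interval [215/216, 1/1), width = 1/1 - 215/216 = 1/216
  'f': [215/216 + 1/216*0/1, 215/216 + 1/216*1/3) = [215/216, 323/324)
  'c': [215/216 + 1/216*1/3, 215/216 + 1/216*5/6) = [323/324, 1295/1296)
  'e': [215/216 + 1/216*5/6, 215/216 + 1/216*1/1) = [1295/1296, 1/1) <- contains code 2591/2592
  emit 'e', narrow to [1295/1296, 1/1)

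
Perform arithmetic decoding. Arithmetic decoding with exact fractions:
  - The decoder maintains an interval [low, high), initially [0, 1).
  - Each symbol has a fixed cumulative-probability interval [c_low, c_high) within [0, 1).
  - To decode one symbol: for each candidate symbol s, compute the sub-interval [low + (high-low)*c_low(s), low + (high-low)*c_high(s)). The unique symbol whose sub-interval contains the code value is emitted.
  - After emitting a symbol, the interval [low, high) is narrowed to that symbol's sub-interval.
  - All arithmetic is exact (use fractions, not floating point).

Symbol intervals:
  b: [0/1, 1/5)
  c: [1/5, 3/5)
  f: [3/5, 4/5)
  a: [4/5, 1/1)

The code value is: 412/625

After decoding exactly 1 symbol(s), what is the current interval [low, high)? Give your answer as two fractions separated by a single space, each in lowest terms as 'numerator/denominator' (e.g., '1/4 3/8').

Answer: 3/5 4/5

Derivation:
Step 1: interval [0/1, 1/1), width = 1/1 - 0/1 = 1/1
  'b': [0/1 + 1/1*0/1, 0/1 + 1/1*1/5) = [0/1, 1/5)
  'c': [0/1 + 1/1*1/5, 0/1 + 1/1*3/5) = [1/5, 3/5)
  'f': [0/1 + 1/1*3/5, 0/1 + 1/1*4/5) = [3/5, 4/5) <- contains code 412/625
  'a': [0/1 + 1/1*4/5, 0/1 + 1/1*1/1) = [4/5, 1/1)
  emit 'f', narrow to [3/5, 4/5)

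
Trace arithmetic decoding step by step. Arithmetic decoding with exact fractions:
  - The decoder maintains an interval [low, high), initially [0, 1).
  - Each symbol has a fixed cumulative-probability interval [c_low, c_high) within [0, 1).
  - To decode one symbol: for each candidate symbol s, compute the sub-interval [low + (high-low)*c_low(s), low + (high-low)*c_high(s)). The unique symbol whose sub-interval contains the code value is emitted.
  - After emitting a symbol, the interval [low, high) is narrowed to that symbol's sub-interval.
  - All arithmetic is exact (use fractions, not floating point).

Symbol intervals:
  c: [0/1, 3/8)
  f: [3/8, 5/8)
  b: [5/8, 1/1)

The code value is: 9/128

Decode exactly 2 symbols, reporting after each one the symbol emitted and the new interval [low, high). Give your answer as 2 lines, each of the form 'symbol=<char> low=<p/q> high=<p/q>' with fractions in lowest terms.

Answer: symbol=c low=0/1 high=3/8
symbol=c low=0/1 high=9/64

Derivation:
Step 1: interval [0/1, 1/1), width = 1/1 - 0/1 = 1/1
  'c': [0/1 + 1/1*0/1, 0/1 + 1/1*3/8) = [0/1, 3/8) <- contains code 9/128
  'f': [0/1 + 1/1*3/8, 0/1 + 1/1*5/8) = [3/8, 5/8)
  'b': [0/1 + 1/1*5/8, 0/1 + 1/1*1/1) = [5/8, 1/1)
  emit 'c', narrow to [0/1, 3/8)
Step 2: interval [0/1, 3/8), width = 3/8 - 0/1 = 3/8
  'c': [0/1 + 3/8*0/1, 0/1 + 3/8*3/8) = [0/1, 9/64) <- contains code 9/128
  'f': [0/1 + 3/8*3/8, 0/1 + 3/8*5/8) = [9/64, 15/64)
  'b': [0/1 + 3/8*5/8, 0/1 + 3/8*1/1) = [15/64, 3/8)
  emit 'c', narrow to [0/1, 9/64)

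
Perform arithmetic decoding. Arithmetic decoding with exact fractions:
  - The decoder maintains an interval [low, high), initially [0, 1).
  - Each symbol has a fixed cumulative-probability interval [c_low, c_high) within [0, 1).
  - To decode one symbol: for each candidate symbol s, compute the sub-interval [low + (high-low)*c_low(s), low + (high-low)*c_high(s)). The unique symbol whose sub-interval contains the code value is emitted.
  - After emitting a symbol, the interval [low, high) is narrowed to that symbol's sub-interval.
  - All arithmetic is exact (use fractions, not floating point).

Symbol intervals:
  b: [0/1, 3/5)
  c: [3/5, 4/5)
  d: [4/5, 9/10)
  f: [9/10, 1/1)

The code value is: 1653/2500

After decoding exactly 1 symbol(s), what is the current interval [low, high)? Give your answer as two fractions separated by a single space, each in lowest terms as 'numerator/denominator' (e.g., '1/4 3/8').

Step 1: interval [0/1, 1/1), width = 1/1 - 0/1 = 1/1
  'b': [0/1 + 1/1*0/1, 0/1 + 1/1*3/5) = [0/1, 3/5)
  'c': [0/1 + 1/1*3/5, 0/1 + 1/1*4/5) = [3/5, 4/5) <- contains code 1653/2500
  'd': [0/1 + 1/1*4/5, 0/1 + 1/1*9/10) = [4/5, 9/10)
  'f': [0/1 + 1/1*9/10, 0/1 + 1/1*1/1) = [9/10, 1/1)
  emit 'c', narrow to [3/5, 4/5)

Answer: 3/5 4/5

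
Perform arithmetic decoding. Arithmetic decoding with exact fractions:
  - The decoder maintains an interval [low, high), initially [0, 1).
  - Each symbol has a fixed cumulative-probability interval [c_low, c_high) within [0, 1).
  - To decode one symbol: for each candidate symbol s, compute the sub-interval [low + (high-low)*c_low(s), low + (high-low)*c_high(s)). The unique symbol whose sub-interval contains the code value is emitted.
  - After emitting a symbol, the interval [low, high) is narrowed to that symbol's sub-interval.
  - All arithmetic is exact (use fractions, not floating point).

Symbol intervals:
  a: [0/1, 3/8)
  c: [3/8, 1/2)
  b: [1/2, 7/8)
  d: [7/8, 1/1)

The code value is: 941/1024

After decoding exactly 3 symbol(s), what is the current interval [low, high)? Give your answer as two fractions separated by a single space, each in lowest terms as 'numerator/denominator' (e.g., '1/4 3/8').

Answer: 469/512 59/64

Derivation:
Step 1: interval [0/1, 1/1), width = 1/1 - 0/1 = 1/1
  'a': [0/1 + 1/1*0/1, 0/1 + 1/1*3/8) = [0/1, 3/8)
  'c': [0/1 + 1/1*3/8, 0/1 + 1/1*1/2) = [3/8, 1/2)
  'b': [0/1 + 1/1*1/2, 0/1 + 1/1*7/8) = [1/2, 7/8)
  'd': [0/1 + 1/1*7/8, 0/1 + 1/1*1/1) = [7/8, 1/1) <- contains code 941/1024
  emit 'd', narrow to [7/8, 1/1)
Step 2: interval [7/8, 1/1), width = 1/1 - 7/8 = 1/8
  'a': [7/8 + 1/8*0/1, 7/8 + 1/8*3/8) = [7/8, 59/64) <- contains code 941/1024
  'c': [7/8 + 1/8*3/8, 7/8 + 1/8*1/2) = [59/64, 15/16)
  'b': [7/8 + 1/8*1/2, 7/8 + 1/8*7/8) = [15/16, 63/64)
  'd': [7/8 + 1/8*7/8, 7/8 + 1/8*1/1) = [63/64, 1/1)
  emit 'a', narrow to [7/8, 59/64)
Step 3: interval [7/8, 59/64), width = 59/64 - 7/8 = 3/64
  'a': [7/8 + 3/64*0/1, 7/8 + 3/64*3/8) = [7/8, 457/512)
  'c': [7/8 + 3/64*3/8, 7/8 + 3/64*1/2) = [457/512, 115/128)
  'b': [7/8 + 3/64*1/2, 7/8 + 3/64*7/8) = [115/128, 469/512)
  'd': [7/8 + 3/64*7/8, 7/8 + 3/64*1/1) = [469/512, 59/64) <- contains code 941/1024
  emit 'd', narrow to [469/512, 59/64)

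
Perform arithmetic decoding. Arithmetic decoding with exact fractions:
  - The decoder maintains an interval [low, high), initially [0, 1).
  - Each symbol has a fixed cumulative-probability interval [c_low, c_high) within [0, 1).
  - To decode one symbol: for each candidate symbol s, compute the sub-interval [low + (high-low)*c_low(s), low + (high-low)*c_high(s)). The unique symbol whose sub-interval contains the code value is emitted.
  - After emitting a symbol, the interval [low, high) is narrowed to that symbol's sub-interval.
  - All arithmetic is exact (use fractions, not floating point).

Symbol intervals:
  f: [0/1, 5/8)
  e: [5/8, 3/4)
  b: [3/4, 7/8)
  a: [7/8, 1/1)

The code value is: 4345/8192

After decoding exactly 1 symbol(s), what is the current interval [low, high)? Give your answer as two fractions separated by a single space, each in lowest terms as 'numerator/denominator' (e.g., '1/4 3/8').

Answer: 0/1 5/8

Derivation:
Step 1: interval [0/1, 1/1), width = 1/1 - 0/1 = 1/1
  'f': [0/1 + 1/1*0/1, 0/1 + 1/1*5/8) = [0/1, 5/8) <- contains code 4345/8192
  'e': [0/1 + 1/1*5/8, 0/1 + 1/1*3/4) = [5/8, 3/4)
  'b': [0/1 + 1/1*3/4, 0/1 + 1/1*7/8) = [3/4, 7/8)
  'a': [0/1 + 1/1*7/8, 0/1 + 1/1*1/1) = [7/8, 1/1)
  emit 'f', narrow to [0/1, 5/8)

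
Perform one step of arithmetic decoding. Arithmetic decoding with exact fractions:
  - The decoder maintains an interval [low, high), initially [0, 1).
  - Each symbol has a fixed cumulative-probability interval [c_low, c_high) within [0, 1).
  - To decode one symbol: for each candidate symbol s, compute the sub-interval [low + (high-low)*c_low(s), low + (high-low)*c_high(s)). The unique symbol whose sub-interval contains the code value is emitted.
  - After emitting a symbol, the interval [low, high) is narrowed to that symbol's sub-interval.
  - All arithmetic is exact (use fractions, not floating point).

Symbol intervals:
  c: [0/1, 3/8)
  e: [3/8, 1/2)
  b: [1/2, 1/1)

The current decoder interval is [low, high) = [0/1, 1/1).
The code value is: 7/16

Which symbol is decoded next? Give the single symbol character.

Answer: e

Derivation:
Interval width = high − low = 1/1 − 0/1 = 1/1
Scaled code = (code − low) / width = (7/16 − 0/1) / 1/1 = 7/16
  c: [0/1, 3/8) 
  e: [3/8, 1/2) ← scaled code falls here ✓
  b: [1/2, 1/1) 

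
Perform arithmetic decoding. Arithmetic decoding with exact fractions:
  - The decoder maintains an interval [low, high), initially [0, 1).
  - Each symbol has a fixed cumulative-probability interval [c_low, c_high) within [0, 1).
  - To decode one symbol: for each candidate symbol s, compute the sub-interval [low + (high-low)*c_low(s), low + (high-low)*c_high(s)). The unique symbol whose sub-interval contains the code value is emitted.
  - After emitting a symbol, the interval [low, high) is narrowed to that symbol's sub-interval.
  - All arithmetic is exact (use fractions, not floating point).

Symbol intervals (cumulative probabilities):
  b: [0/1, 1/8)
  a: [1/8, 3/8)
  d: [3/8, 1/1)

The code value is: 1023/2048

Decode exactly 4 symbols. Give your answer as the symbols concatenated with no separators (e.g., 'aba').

Answer: daad

Derivation:
Step 1: interval [0/1, 1/1), width = 1/1 - 0/1 = 1/1
  'b': [0/1 + 1/1*0/1, 0/1 + 1/1*1/8) = [0/1, 1/8)
  'a': [0/1 + 1/1*1/8, 0/1 + 1/1*3/8) = [1/8, 3/8)
  'd': [0/1 + 1/1*3/8, 0/1 + 1/1*1/1) = [3/8, 1/1) <- contains code 1023/2048
  emit 'd', narrow to [3/8, 1/1)
Step 2: interval [3/8, 1/1), width = 1/1 - 3/8 = 5/8
  'b': [3/8 + 5/8*0/1, 3/8 + 5/8*1/8) = [3/8, 29/64)
  'a': [3/8 + 5/8*1/8, 3/8 + 5/8*3/8) = [29/64, 39/64) <- contains code 1023/2048
  'd': [3/8 + 5/8*3/8, 3/8 + 5/8*1/1) = [39/64, 1/1)
  emit 'a', narrow to [29/64, 39/64)
Step 3: interval [29/64, 39/64), width = 39/64 - 29/64 = 5/32
  'b': [29/64 + 5/32*0/1, 29/64 + 5/32*1/8) = [29/64, 121/256)
  'a': [29/64 + 5/32*1/8, 29/64 + 5/32*3/8) = [121/256, 131/256) <- contains code 1023/2048
  'd': [29/64 + 5/32*3/8, 29/64 + 5/32*1/1) = [131/256, 39/64)
  emit 'a', narrow to [121/256, 131/256)
Step 4: interval [121/256, 131/256), width = 131/256 - 121/256 = 5/128
  'b': [121/256 + 5/128*0/1, 121/256 + 5/128*1/8) = [121/256, 489/1024)
  'a': [121/256 + 5/128*1/8, 121/256 + 5/128*3/8) = [489/1024, 499/1024)
  'd': [121/256 + 5/128*3/8, 121/256 + 5/128*1/1) = [499/1024, 131/256) <- contains code 1023/2048
  emit 'd', narrow to [499/1024, 131/256)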